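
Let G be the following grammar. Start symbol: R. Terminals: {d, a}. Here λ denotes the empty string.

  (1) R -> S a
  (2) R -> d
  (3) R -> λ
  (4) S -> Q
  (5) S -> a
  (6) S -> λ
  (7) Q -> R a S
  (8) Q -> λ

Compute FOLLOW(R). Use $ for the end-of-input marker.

FIRST(R): from R->S a we get {a, d}; from R->d we get {d}; from R->λ we get {λ}. So FIRST(R) = {λ, a, d}.
FIRST(Q): from Q->R a S we get {a, d}; from Q->λ we get {λ}. So FIRST(Q) = {λ, a, d}.
FIRST(S): from S->Q we get {λ, a, d}; from S->a we get {a}; from S->λ we get {λ}. So FIRST(S) = {λ, a, d}.
FOLLOW(R) includes $ since R is the start symbol.
FOLLOW(R): in Q->R a S, R is followed by a S with FIRST {a}. Thus FOLLOW(R) = {$, a}.
FOLLOW(S): in R->S a, S is followed by a with FIRST {a}; in Q->R a S, the suffix after S is empty, so FOLLOW(S) ⊇ FOLLOW(Q) = {a}. Thus FOLLOW(S) = {a}.
FOLLOW(Q): in S->Q, the suffix after Q is empty, so FOLLOW(Q) ⊇ FOLLOW(S) = {a}. Thus FOLLOW(Q) = {a}.

{$, a}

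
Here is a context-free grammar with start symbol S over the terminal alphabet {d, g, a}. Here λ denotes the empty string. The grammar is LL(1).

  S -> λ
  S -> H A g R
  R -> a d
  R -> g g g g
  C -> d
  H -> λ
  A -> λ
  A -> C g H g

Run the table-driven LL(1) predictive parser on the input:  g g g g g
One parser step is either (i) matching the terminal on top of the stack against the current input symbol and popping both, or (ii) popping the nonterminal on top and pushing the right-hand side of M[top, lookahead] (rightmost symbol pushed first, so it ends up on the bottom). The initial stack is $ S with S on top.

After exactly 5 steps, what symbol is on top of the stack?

g

step 1: stack=$ S  input=g g g g g $  — expand S -> H A g R
step 2: stack=$ R g A H  input=g g g g g $  — expand H -> λ
step 3: stack=$ R g A  input=g g g g g $  — expand A -> λ
step 4: stack=$ R g  input=g g g g g $  — match g
step 5: stack=$ R  input=g g g g $  — expand R -> g g g g
Stack after step 5: $ g g g g (top = g).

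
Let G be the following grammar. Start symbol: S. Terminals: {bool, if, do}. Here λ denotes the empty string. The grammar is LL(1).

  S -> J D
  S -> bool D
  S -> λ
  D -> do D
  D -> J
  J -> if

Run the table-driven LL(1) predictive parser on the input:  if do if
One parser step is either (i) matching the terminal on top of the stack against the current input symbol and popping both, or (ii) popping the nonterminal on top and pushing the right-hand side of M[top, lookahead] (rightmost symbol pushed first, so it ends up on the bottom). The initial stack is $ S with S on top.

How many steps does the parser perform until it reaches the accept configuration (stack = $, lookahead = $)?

     Stack   Input       Action
  1  $ S     if do if $  expand S -> J D
  2  $ D J   if do if $  expand J -> if
  3  $ D if  if do if $  match if
  4  $ D     do if $     expand D -> do D
  5  $ D do  do if $     match do
  6  $ D     if $        expand D -> J
  7  $ J     if $        expand J -> if
  8  $ if    if $        match if
Accept reached after 8 steps.

8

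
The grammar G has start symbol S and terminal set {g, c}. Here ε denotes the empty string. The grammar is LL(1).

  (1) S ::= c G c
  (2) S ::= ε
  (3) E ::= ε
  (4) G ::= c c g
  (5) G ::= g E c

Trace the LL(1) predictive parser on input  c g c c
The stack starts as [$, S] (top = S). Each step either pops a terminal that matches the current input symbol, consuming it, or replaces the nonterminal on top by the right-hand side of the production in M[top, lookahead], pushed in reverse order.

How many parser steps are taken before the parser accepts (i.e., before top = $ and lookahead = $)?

7

     Stack      Input      Action
  1  $ S        c g c c $  expand S ::= c G c
  2  $ c G c    c g c c $  match c
  3  $ c G      g c c $    expand G ::= g E c
  4  $ c c E g  g c c $    match g
  5  $ c c E    c c $      expand E ::= ε
  6  $ c c      c c $      match c
  7  $ c        c $        match c
Accept reached after 7 steps.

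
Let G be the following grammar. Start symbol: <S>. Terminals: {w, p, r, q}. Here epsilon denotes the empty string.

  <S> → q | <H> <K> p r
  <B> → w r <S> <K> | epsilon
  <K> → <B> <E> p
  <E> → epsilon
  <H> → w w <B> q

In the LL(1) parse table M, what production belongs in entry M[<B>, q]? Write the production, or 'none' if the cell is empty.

<B> → epsilon

FIRST(<B>): from <B>→w r <S> <K> we get {w}; from <B>→epsilon we get {epsilon}. So FIRST(<B>) = {epsilon, w}.
FIRST(<E>): from <E>→epsilon we get {epsilon}. So FIRST(<E>) = {epsilon}.
FIRST(<H>): from <H>→w w <B> q we get {w}. So FIRST(<H>) = {w}.
FIRST(<S>): from <S>→q we get {q}; from <S>→<H> <K> p r we get {w}. So FIRST(<S>) = {q, w}.
FIRST(<K>): from <K>→<B> <E> p we get {p, w}. So FIRST(<K>) = {p, w}.
FOLLOW(<S>) includes $ since <S> is the start symbol.
FOLLOW(<B>): in <K>→<B> <E> p, <B> is followed by <E> p with FIRST {p}; in <H>→w w <B> q, <B> is followed by q with FIRST {q}. Thus FOLLOW(<B>) = {p, q}.
For <B> → w r <S> <K>: FIRST(w r <S> <K>) = {w}, so it goes in M[<B>, t] for t ∈ {w}.
For <B> → epsilon: FIRST(epsilon) = {epsilon}, so it goes in M[<B>, t] for t ∈ {}; since epsilon ∈ FIRST, also for every t ∈ FOLLOW(<B>) = {p, q}.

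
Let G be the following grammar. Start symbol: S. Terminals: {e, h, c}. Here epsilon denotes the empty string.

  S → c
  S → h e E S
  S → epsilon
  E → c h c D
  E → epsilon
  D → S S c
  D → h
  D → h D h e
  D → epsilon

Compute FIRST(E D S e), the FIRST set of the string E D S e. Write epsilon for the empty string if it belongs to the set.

{c, e, h}

FIRST(S): from S→c we get {c}; from S→h e E S we get {h}; from S→epsilon we get {epsilon}. So FIRST(S) = {epsilon, c, h}.
FIRST(E): from E→c h c D we get {c}; from E→epsilon we get {epsilon}. So FIRST(E) = {epsilon, c}.
FIRST(D): from D→S S c we get {c, h}; from D→h we get {h}; from D→h D h e we get {h}; from D→epsilon we get {epsilon}. So FIRST(D) = {epsilon, c, h}.
FIRST(E D S e): take FIRST of each symbol in turn, carrying on past any symbol whose FIRST contains epsilon; result {c, e, h}.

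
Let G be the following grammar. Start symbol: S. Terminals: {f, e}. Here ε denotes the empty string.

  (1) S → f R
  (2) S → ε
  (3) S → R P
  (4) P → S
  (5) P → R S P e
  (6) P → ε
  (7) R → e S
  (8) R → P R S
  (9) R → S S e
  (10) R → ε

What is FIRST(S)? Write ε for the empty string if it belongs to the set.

{ε, e, f}

FIRST(S): from S→f R we get {f}; from S→ε we get {ε}; from S→R P we get {ε, e, f}. So FIRST(S) = {ε, e, f}.
FIRST(P): from P→S we get {ε, e, f}; from P→R S P e we get {e, f}; from P→ε we get {ε}. So FIRST(P) = {ε, e, f}.
FIRST(R): from R→e S we get {e}; from R→P R S we get {ε, e, f}; from R→S S e we get {e, f}; from R→ε we get {ε}. So FIRST(R) = {ε, e, f}.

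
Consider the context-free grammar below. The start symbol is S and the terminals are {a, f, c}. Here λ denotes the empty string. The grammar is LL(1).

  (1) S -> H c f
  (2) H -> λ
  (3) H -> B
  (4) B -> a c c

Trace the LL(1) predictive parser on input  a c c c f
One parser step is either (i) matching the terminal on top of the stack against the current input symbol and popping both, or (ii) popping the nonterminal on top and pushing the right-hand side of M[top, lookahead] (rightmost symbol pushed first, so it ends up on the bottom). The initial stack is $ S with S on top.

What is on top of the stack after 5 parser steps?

c

step 1: stack=$ S  input=a c c c f $  — expand S -> H c f
step 2: stack=$ f c H  input=a c c c f $  — expand H -> B
step 3: stack=$ f c B  input=a c c c f $  — expand B -> a c c
step 4: stack=$ f c c c a  input=a c c c f $  — match a
step 5: stack=$ f c c c  input=c c c f $  — match c
Stack after step 5: $ f c c (top = c).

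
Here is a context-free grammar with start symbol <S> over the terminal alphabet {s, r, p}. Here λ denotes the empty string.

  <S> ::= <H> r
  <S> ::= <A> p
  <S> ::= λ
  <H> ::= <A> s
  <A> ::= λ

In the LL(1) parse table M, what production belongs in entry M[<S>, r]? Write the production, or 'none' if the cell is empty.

none

FIRST(<A>): from <A>::=λ we get {λ}. So FIRST(<A>) = {λ}.
FIRST(<H>): from <H>::=<A> s we get {s}. So FIRST(<H>) = {s}.
FIRST(<S>): from <S>::=<H> r we get {s}; from <S>::=<A> p we get {p}; from <S>::=λ we get {λ}. So FIRST(<S>) = {λ, p, s}.
FOLLOW(<S>) includes $ since <S> is the start symbol.
FOLLOW(<S>): <S> appears on no right-hand side. Thus FOLLOW(<S>) = {$}.
For <S> ::= <H> r: FIRST(<H> r) = {s}, so it goes in M[<S>, t] for t ∈ {s}.
For <S> ::= <A> p: FIRST(<A> p) = {p}, so it goes in M[<S>, t] for t ∈ {p}.
For <S> ::= λ: FIRST(λ) = {λ}, so it goes in M[<S>, t] for t ∈ {}; since λ ∈ FIRST, also for every t ∈ FOLLOW(<S>) = {$}.
None of these place a production in M[<S>, r].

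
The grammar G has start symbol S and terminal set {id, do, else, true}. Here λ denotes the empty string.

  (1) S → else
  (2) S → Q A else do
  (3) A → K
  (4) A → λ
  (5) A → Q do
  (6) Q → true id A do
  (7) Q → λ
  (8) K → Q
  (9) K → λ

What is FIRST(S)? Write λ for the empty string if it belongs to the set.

{do, else, true}

FIRST(Q): from Q→true id A do we get {true}; from Q→λ we get {λ}. So FIRST(Q) = {λ, true}.
FIRST(K): from K→Q we get {λ, true}; from K→λ we get {λ}. So FIRST(K) = {λ, true}.
FIRST(A): from A→K we get {λ, true}; from A→λ we get {λ}; from A→Q do we get {do, true}. So FIRST(A) = {λ, do, true}.
FIRST(S): from S→else we get {else}; from S→Q A else do we get {do, else, true}. So FIRST(S) = {do, else, true}.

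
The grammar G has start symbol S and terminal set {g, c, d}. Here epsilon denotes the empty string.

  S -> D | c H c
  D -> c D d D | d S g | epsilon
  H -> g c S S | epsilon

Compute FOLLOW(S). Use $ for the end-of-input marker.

FIRST(D): from D->c D d D we get {c}; from D->d S g we get {d}; from D->epsilon we get {epsilon}. So FIRST(D) = {epsilon, c, d}.
FIRST(H): from H->g c S S we get {g}; from H->epsilon we get {epsilon}. So FIRST(H) = {epsilon, g}.
FIRST(S): from S->D we get {epsilon, c, d}; from S->c H c we get {c}. So FIRST(S) = {epsilon, c, d}.
FOLLOW(S) includes $ since S is the start symbol.
FOLLOW(H): in S->c H c, H is followed by c with FIRST {c}. Thus FOLLOW(H) = {c}.
FOLLOW(S): in D->d S g, S is followed by g with FIRST {g}; in H->g c S S (occurrence 1), S is followed by S with FIRST {epsilon, c, d}; in H->g c S S (occurrence 1), the suffix after S is nullable, so FOLLOW(S) ⊇ FOLLOW(H) = {c}; in H->g c S S (occurrence 2), the suffix after S is empty, so FOLLOW(S) ⊇ FOLLOW(H) = {c}. Thus FOLLOW(S) = {$, c, d, g}.
FOLLOW(D): in S->D, the suffix after D is empty, so FOLLOW(D) ⊇ FOLLOW(S) = {$, c, d, g}; in D->c D d D (occurrence 1), D is followed by d D with FIRST {d}; in D->c D d D (occurrence 2), the suffix after D is empty (adds nothing new). Thus FOLLOW(D) = {$, c, d, g}.

{$, c, d, g}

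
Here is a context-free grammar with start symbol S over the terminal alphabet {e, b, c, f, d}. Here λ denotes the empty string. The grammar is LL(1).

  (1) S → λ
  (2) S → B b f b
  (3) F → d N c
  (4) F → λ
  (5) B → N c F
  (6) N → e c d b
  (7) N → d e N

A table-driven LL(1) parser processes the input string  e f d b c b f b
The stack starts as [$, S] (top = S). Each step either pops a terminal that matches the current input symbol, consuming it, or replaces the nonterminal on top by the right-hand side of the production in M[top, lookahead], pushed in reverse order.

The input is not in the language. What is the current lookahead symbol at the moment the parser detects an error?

step 1: stack=$ S  input=e f d b c b f b $  — expand S → B b f b
step 2: stack=$ b f b B  input=e f d b c b f b $  — expand B → N c F
step 3: stack=$ b f b F c N  input=e f d b c b f b $  — expand N → e c d b
step 4: stack=$ b f b F c b d c e  input=e f d b c b f b $  — match e
step 5: stack=$ b f b F c b d c  input=f d b c b f b $  — error: top is terminal c but lookahead is f

f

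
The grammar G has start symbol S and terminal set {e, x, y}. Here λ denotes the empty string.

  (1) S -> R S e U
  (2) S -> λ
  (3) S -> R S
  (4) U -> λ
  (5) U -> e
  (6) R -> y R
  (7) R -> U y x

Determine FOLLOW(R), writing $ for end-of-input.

{$, e, y}

FIRST(U): from U->λ we get {λ}; from U->e we get {e}. So FIRST(U) = {λ, e}.
FIRST(R): from R->y R we get {y}; from R->U y x we get {e, y}. So FIRST(R) = {e, y}.
FIRST(S): from S->R S e U we get {e, y}; from S->λ we get {λ}; from S->R S we get {e, y}. So FIRST(S) = {λ, e, y}.
FOLLOW(S) includes $ since S is the start symbol.
FOLLOW(S): in S->R S e U, S is followed by e U with FIRST {e}; in S->R S, the suffix after S is empty (adds nothing new). Thus FOLLOW(S) = {$, e}.
FOLLOW(U): in S->R S e U, the suffix after U is empty, so FOLLOW(U) ⊇ FOLLOW(S) = {$, e}; in R->U y x, U is followed by y x with FIRST {y}. Thus FOLLOW(U) = {$, e, y}.
FOLLOW(R): in S->R S e U, R is followed by S e U with FIRST {e, y}; in S->R S, R is followed by S with FIRST {λ, e, y}; in S->R S, the suffix after R is nullable, so FOLLOW(R) ⊇ FOLLOW(S) = {$, e}; in R->y R, the suffix after R is empty (adds nothing new). Thus FOLLOW(R) = {$, e, y}.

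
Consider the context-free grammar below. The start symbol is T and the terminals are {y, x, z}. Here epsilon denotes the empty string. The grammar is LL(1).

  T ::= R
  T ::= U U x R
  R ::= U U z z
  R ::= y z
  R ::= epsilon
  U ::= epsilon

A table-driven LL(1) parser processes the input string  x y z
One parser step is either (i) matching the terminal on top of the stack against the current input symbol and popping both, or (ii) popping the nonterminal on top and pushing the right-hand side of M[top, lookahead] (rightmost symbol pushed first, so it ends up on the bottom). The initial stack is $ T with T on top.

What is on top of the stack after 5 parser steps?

y

step 1: stack=$ T  input=x y z $  — expand T ::= U U x R
step 2: stack=$ R x U U  input=x y z $  — expand U ::= epsilon
step 3: stack=$ R x U  input=x y z $  — expand U ::= epsilon
step 4: stack=$ R x  input=x y z $  — match x
step 5: stack=$ R  input=y z $  — expand R ::= y z
Stack after step 5: $ z y (top = y).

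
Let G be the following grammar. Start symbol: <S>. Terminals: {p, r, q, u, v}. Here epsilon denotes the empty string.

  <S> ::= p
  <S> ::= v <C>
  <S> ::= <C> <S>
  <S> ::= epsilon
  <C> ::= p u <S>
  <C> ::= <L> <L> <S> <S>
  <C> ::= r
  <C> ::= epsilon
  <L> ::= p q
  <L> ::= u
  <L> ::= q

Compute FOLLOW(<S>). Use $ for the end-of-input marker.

FIRST(<L>) = {p, q, u}
FIRST(<C>) = {epsilon, p, q, r, u}  (via <L> <L> <S> <S>)
FIRST(<S>) = {epsilon, p, q, r, u, v}  (via <C> <S>)
FOLLOW(<S>) includes $ since <S> is the start symbol.
FOLLOW(<S>): in <S>::=<C> <S>, the suffix after <S> is empty (adds nothing new); in <C>::=p u <S>, the suffix after <S> is empty, so FOLLOW(<S>) ⊇ FOLLOW(<C>) = {$, p, q, r, u, v}; in <C>::=<L> <L> <S> <S> (occurrence 1), <S> is followed by <S> with FIRST {epsilon, p, q, r, u, v}; in <C>::=<L> <L> <S> <S> (occurrence 1), the suffix after <S> is nullable, so FOLLOW(<S>) ⊇ FOLLOW(<C>) = {$, p, q, r, u, v}; in <C>::=<L> <L> <S> <S> (occurrence 2), the suffix after <S> is empty, so FOLLOW(<S>) ⊇ FOLLOW(<C>) = {$, p, q, r, u, v}. Thus FOLLOW(<S>) = {$, p, q, r, u, v}.
FOLLOW(<C>): in <S>::=v <C>, the suffix after <C> is empty, so FOLLOW(<C>) ⊇ FOLLOW(<S>) = {$, p, q, r, u, v}; in <S>::=<C> <S>, <C> is followed by <S> with FIRST {epsilon, p, q, r, u, v}; in <S>::=<C> <S>, the suffix after <C> is nullable, so FOLLOW(<C>) ⊇ FOLLOW(<S>) = {$, p, q, r, u, v}. Thus FOLLOW(<C>) = {$, p, q, r, u, v}.
FOLLOW(<L>): in <C>::=<L> <L> <S> <S> (occurrence 1), <L> is followed by <L> <S> <S> with FIRST {p, q, u}; in <C>::=<L> <L> <S> <S> (occurrence 2), <L> is followed by <S> <S> with FIRST {epsilon, p, q, r, u, v}; in <C>::=<L> <L> <S> <S> (occurrence 2), the suffix after <L> is nullable, so FOLLOW(<L>) ⊇ FOLLOW(<C>) = {$, p, q, r, u, v}. Thus FOLLOW(<L>) = {$, p, q, r, u, v}.

{$, p, q, r, u, v}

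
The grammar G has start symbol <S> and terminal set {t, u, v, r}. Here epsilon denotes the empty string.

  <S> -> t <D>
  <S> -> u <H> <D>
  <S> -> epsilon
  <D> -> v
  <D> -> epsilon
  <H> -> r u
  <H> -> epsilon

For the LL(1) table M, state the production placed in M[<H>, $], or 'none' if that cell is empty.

<H> -> epsilon

FIRST(<S>): from <S>->t <D> we get {t}; from <S>->u <H> <D> we get {u}; from <S>->epsilon we get {epsilon}. So FIRST(<S>) = {epsilon, t, u}.
FIRST(<D>): from <D>->v we get {v}; from <D>->epsilon we get {epsilon}. So FIRST(<D>) = {epsilon, v}.
FIRST(<H>): from <H>->r u we get {r}; from <H>->epsilon we get {epsilon}. So FIRST(<H>) = {epsilon, r}.
FOLLOW(<S>) includes $ since <S> is the start symbol.
FOLLOW(<S>): <S> appears on no right-hand side. Thus FOLLOW(<S>) = {$}.
FOLLOW(<H>): in <S>->u <H> <D>, <H> is followed by <D> with FIRST {epsilon, v}; in <S>->u <H> <D>, the suffix after <H> is nullable, so FOLLOW(<H>) ⊇ FOLLOW(<S>) = {$}. Thus FOLLOW(<H>) = {$, v}.
For <H> -> r u: FIRST(r u) = {r}, so it goes in M[<H>, t] for t ∈ {r}.
For <H> -> epsilon: FIRST(epsilon) = {epsilon}, so it goes in M[<H>, t] for t ∈ {}; since epsilon ∈ FIRST, also for every t ∈ FOLLOW(<H>) = {$, v}.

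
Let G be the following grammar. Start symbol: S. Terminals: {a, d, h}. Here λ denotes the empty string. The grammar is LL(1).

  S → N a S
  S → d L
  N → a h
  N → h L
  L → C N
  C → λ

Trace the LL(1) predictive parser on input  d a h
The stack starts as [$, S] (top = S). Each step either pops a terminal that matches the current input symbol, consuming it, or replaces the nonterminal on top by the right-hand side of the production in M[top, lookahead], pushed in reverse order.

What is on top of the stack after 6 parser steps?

h

step 1: stack=$ S  input=d a h $  — expand S → d L
step 2: stack=$ L d  input=d a h $  — match d
step 3: stack=$ L  input=a h $  — expand L → C N
step 4: stack=$ N C  input=a h $  — expand C → λ
step 5: stack=$ N  input=a h $  — expand N → a h
step 6: stack=$ h a  input=a h $  — match a
Stack after step 6: $ h (top = h).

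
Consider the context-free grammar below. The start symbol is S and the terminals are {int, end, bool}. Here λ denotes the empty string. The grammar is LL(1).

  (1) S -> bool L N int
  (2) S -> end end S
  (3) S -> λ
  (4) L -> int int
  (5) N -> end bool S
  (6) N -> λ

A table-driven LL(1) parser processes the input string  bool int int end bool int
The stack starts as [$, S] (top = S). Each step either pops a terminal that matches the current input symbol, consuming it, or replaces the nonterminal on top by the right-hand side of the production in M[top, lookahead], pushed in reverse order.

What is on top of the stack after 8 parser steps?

     Stack             Input                        Action
  1  $ S               bool int int end bool int $  expand S -> bool L N int
  2  $ int N L bool    bool int int end bool int $  match bool
  3  $ int N L         int int end bool int $       expand L -> int int
  4  $ int N int int   int int end bool int $       match int
  5  $ int N int       int end bool int $           match int
  6  $ int N           end bool int $               expand N -> end bool S
  7  $ int S bool end  end bool int $               match end
  8  $ int S bool      bool int $                   match bool
Stack after step 8: $ int S (top = S).

S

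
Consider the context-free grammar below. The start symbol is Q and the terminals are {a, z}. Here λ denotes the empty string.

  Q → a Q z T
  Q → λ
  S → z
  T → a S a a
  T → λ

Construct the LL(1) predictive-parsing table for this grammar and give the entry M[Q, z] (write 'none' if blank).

Q → λ

FIRST(Q) = {λ, a}
FIRST(S) = {z}
FIRST(T) = {λ, a}
FOLLOW(Q) includes $ since Q is the start symbol.
FOLLOW(Q): in Q→a Q z T, Q is followed by z T with FIRST {z}. Thus FOLLOW(Q) = {$, z}.
For Q → a Q z T: FIRST(a Q z T) = {a}, so it goes in M[Q, t] for t ∈ {a}.
For Q → λ: FIRST(λ) = {λ}, so it goes in M[Q, t] for t ∈ {}; since λ ∈ FIRST, also for every t ∈ FOLLOW(Q) = {$, z}.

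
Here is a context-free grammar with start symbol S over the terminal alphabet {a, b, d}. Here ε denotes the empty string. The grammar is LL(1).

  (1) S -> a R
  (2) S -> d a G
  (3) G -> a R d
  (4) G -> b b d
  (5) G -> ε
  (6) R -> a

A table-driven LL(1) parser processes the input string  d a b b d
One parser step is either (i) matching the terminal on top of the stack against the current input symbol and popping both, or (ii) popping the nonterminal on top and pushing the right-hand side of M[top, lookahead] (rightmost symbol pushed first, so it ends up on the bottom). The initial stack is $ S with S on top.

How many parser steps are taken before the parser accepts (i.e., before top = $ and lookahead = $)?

     Stack    Input        Action
  1  $ S      d a b b d $  expand S -> d a G
  2  $ G a d  d a b b d $  match d
  3  $ G a    a b b d $    match a
  4  $ G      b b d $      expand G -> b b d
  5  $ d b b  b b d $      match b
  6  $ d b    b d $        match b
  7  $ d      d $          match d
Accept reached after 7 steps.

7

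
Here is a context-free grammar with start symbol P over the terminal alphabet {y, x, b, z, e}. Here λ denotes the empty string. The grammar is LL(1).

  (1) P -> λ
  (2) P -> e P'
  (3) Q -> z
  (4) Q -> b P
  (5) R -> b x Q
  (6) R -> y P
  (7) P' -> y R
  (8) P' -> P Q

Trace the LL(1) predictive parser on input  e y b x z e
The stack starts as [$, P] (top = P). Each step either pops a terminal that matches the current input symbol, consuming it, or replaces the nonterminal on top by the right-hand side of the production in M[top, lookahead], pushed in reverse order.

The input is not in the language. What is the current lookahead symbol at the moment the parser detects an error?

e

step 1: stack=$ P  input=e y b x z e $  — expand P -> e P'
step 2: stack=$ P' e  input=e y b x z e $  — match e
step 3: stack=$ P'  input=y b x z e $  — expand P' -> y R
step 4: stack=$ R y  input=y b x z e $  — match y
step 5: stack=$ R  input=b x z e $  — expand R -> b x Q
step 6: stack=$ Q x b  input=b x z e $  — match b
step 7: stack=$ Q x  input=x z e $  — match x
step 8: stack=$ Q  input=z e $  — expand Q -> z
step 9: stack=$ z  input=z e $  — match z
step 10: stack=$  input=e $  — error: stack empty but input remains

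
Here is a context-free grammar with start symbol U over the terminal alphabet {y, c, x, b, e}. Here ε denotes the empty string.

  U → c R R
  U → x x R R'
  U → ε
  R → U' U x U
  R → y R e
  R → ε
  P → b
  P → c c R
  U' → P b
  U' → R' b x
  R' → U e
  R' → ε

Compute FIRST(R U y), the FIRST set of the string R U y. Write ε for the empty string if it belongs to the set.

{b, c, e, x, y}

FIRST(U): from U→c R R we get {c}; from U→x x R R' we get {x}; from U→ε we get {ε}. So FIRST(U) = {ε, c, x}.
FIRST(P): from P→b we get {b}; from P→c c R we get {c}. So FIRST(P) = {b, c}.
FIRST(R'): from R'→U e we get {c, e, x}; from R'→ε we get {ε}. So FIRST(R') = {ε, c, e, x}.
FIRST(U'): from U'→P b we get {b, c}; from U'→R' b x we get {b, c, e, x}. So FIRST(U') = {b, c, e, x}.
FIRST(R): from R→U' U x U we get {b, c, e, x}; from R→y R e we get {y}; from R→ε we get {ε}. So FIRST(R) = {ε, b, c, e, x, y}.
FIRST(R U y): take FIRST of each symbol in turn, carrying on past any symbol whose FIRST contains ε; result {b, c, e, x, y}.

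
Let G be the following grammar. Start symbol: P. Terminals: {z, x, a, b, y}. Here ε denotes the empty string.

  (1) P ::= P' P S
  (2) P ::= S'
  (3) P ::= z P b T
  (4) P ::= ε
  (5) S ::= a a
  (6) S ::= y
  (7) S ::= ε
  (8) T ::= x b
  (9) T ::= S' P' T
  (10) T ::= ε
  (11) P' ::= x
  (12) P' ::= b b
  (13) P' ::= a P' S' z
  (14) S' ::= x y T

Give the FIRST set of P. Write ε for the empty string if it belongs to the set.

{ε, a, b, x, z}

FIRST(S): from S::=a a we get {a}; from S::=y we get {y}; from S::=ε we get {ε}. So FIRST(S) = {ε, a, y}.
FIRST(P'): from P'::=x we get {x}; from P'::=b b we get {b}; from P'::=a P' S' z we get {a}. So FIRST(P') = {a, b, x}.
FIRST(S'): from S'::=x y T we get {x}. So FIRST(S') = {x}.
FIRST(P): from P::=P' P S we get {a, b, x}; from P::=S' we get {x}; from P::=z P b T we get {z}; from P::=ε we get {ε}. So FIRST(P) = {ε, a, b, x, z}.
FIRST(T): from T::=x b we get {x}; from T::=S' P' T we get {x}; from T::=ε we get {ε}. So FIRST(T) = {ε, x}.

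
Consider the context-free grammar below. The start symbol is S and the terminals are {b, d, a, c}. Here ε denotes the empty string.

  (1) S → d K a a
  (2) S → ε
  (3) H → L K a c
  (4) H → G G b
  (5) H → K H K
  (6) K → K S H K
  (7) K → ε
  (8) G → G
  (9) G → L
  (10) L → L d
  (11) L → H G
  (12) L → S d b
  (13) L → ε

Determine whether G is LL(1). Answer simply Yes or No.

No

FIRST(S) = {ε, d}
FIRST(H) = {a, b, d}
FIRST(K) = {ε, a, b, d}
FIRST(G) = {ε, a, b, d}
FIRST(L) = {ε, a, b, d}
FOLLOW(S) = {$, a, b, d}
FOLLOW(H) = {a, b, d}
FOLLOW(K) = {a, b, d}
FOLLOW(G) = {a, b, d}
FOLLOW(L) = {a, b, d}
Cell M[G, a] receives both G → G and G → L — the grammar is not LL(1).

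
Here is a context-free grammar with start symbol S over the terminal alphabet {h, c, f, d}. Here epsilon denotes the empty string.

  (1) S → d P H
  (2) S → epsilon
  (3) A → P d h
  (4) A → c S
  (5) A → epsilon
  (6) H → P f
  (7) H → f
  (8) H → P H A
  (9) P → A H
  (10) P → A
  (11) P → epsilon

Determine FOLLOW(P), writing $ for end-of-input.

{c, d, f}

FIRST(S) = {epsilon, d}
FIRST(A) = {epsilon, c, d, f}  (via P d h)
FIRST(H) = {c, d, f}  (via P f, P H A)
FIRST(P) = {epsilon, c, d, f}  (via A H, A)
FOLLOW(S) includes $ since S is the start symbol.
FOLLOW(P): in S→d P H, P is followed by H with FIRST {c, d, f}; in A→P d h, P is followed by d h with FIRST {d}; in H→P f, P is followed by f with FIRST {f}; in H→P H A, P is followed by H A with FIRST {c, d, f}. Thus FOLLOW(P) = {c, d, f}.
FOLLOW(S): in A→c S, the suffix after S is empty, so FOLLOW(S) ⊇ FOLLOW(A) = {$, c, d, f}. Thus FOLLOW(S) = {$, c, d, f}.
FOLLOW(H): in S→d P H, the suffix after H is empty, so FOLLOW(H) ⊇ FOLLOW(S) = {$, c, d, f}; in H→P H A, H is followed by A with FIRST {epsilon, c, d, f}; in H→P H A, the suffix after H is nullable (adds nothing new); in P→A H, the suffix after H is empty, so FOLLOW(H) ⊇ FOLLOW(P) = {c, d, f}. Thus FOLLOW(H) = {$, c, d, f}.
FOLLOW(A): in H→P H A, the suffix after A is empty, so FOLLOW(A) ⊇ FOLLOW(H) = {$, c, d, f}; in P→A H, A is followed by H with FIRST {c, d, f}; in P→A, the suffix after A is empty, so FOLLOW(A) ⊇ FOLLOW(P) = {c, d, f}. Thus FOLLOW(A) = {$, c, d, f}.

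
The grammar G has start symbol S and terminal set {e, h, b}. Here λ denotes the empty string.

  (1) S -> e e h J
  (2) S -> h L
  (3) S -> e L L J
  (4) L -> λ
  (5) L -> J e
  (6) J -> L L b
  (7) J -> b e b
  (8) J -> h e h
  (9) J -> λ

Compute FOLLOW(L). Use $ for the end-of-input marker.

FIRST(S) = {e, h}
FIRST(L) = {λ, b, e, h}  (via J e)
FIRST(J) = {λ, b, e, h}  (via L L b)
FOLLOW(S) includes $ since S is the start symbol.
FOLLOW(S): S appears on no right-hand side. Thus FOLLOW(S) = {$}.
FOLLOW(L): in S->h L, the suffix after L is empty, so FOLLOW(L) ⊇ FOLLOW(S) = {$}; in S->e L L J (occurrence 1), L is followed by L J with FIRST {λ, b, e, h}; in S->e L L J (occurrence 1), the suffix after L is nullable, so FOLLOW(L) ⊇ FOLLOW(S) = {$}; in S->e L L J (occurrence 2), L is followed by J with FIRST {λ, b, e, h}; in S->e L L J (occurrence 2), the suffix after L is nullable, so FOLLOW(L) ⊇ FOLLOW(S) = {$}; in J->L L b (occurrence 1), L is followed by L b with FIRST {b, e, h}; in J->L L b (occurrence 2), L is followed by b with FIRST {b}. Thus FOLLOW(L) = {$, b, e, h}.
FOLLOW(J): in S->e e h J, the suffix after J is empty, so FOLLOW(J) ⊇ FOLLOW(S) = {$}; in S->e L L J, the suffix after J is empty, so FOLLOW(J) ⊇ FOLLOW(S) = {$}; in L->J e, J is followed by e with FIRST {e}. Thus FOLLOW(J) = {$, e}.

{$, b, e, h}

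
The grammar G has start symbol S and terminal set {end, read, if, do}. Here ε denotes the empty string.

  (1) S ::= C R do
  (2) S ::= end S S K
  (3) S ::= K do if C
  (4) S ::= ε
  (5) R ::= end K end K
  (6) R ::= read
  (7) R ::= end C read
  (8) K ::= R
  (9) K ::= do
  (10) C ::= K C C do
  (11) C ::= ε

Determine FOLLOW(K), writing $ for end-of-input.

{$, do, end, read}

FIRST(R): from R::=end K end K we get {end}; from R::=read we get {read}; from R::=end C read we get {end}. So FIRST(R) = {end, read}.
FIRST(K): from K::=R we get {end, read}; from K::=do we get {do}. So FIRST(K) = {do, end, read}.
FIRST(C): from C::=K C C do we get {do, end, read}; from C::=ε we get {ε}. So FIRST(C) = {ε, do, end, read}.
FIRST(S): from S::=C R do we get {do, end, read}; from S::=end S S K we get {end}; from S::=K do if C we get {do, end, read}; from S::=ε we get {ε}. So FIRST(S) = {ε, do, end, read}.
FOLLOW(S) includes $ since S is the start symbol.
FOLLOW(S): in S::=end S S K (occurrence 1), S is followed by S K with FIRST {do, end, read}; in S::=end S S K (occurrence 2), S is followed by K with FIRST {do, end, read}. Thus FOLLOW(S) = {$, do, end, read}.
FOLLOW(C): in S::=C R do, C is followed by R do with FIRST {end, read}; in S::=K do if C, the suffix after C is empty, so FOLLOW(C) ⊇ FOLLOW(S) = {$, do, end, read}; in R::=end C read, C is followed by read with FIRST {read}; in C::=K C C do (occurrence 1), C is followed by C do with FIRST {do, end, read}; in C::=K C C do (occurrence 2), C is followed by do with FIRST {do}. Thus FOLLOW(C) = {$, do, end, read}.
FOLLOW(R): in S::=C R do, R is followed by do with FIRST {do}; in K::=R, the suffix after R is empty, so FOLLOW(R) ⊇ FOLLOW(K) = {$, do, end, read}. Thus FOLLOW(R) = {$, do, end, read}.
FOLLOW(K): in S::=end S S K, the suffix after K is empty, so FOLLOW(K) ⊇ FOLLOW(S) = {$, do, end, read}; in S::=K do if C, K is followed by do if C with FIRST {do}; in R::=end K end K (occurrence 1), K is followed by end K with FIRST {end}; in R::=end K end K (occurrence 2), the suffix after K is empty, so FOLLOW(K) ⊇ FOLLOW(R) = {$, do, end, read}; in C::=K C C do, K is followed by C C do with FIRST {do, end, read}. Thus FOLLOW(K) = {$, do, end, read}.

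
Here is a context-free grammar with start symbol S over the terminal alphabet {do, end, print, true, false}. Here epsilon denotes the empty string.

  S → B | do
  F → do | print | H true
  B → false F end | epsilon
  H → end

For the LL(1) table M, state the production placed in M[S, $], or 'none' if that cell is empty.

S → B

FIRST(B): from B→false F end we get {false}; from B→epsilon we get {epsilon}. So FIRST(B) = {epsilon, false}.
FIRST(H): from H→end we get {end}. So FIRST(H) = {end}.
FIRST(S): from S→B we get {epsilon, false}; from S→do we get {do}. So FIRST(S) = {epsilon, do, false}.
FIRST(F): from F→do we get {do}; from F→print we get {print}; from F→H true we get {end}. So FIRST(F) = {do, end, print}.
FOLLOW(S) includes $ since S is the start symbol.
FOLLOW(S): S appears on no right-hand side. Thus FOLLOW(S) = {$}.
For S → B: FIRST(B) = {epsilon, false}, so it goes in M[S, t] for t ∈ {false}; since epsilon ∈ FIRST, also for every t ∈ FOLLOW(S) = {$}.
For S → do: FIRST(do) = {do}, so it goes in M[S, t] for t ∈ {do}.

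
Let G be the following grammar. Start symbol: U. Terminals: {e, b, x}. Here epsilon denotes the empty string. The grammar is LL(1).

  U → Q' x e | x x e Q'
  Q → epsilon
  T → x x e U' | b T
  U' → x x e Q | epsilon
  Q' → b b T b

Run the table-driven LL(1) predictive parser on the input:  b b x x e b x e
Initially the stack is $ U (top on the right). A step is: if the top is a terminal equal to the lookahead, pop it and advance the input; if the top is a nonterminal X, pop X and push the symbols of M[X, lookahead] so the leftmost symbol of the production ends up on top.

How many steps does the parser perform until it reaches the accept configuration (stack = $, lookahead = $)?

12

      Stack             Input              Action
   1  $ U               b b x x e b x e $  expand U → Q' x e
   2  $ e x Q'          b b x x e b x e $  expand Q' → b b T b
   3  $ e x b T b b     b b x x e b x e $  match b
   4  $ e x b T b       b x x e b x e $    match b
   5  $ e x b T         x x e b x e $      expand T → x x e U'
   6  $ e x b U' e x x  x x e b x e $      match x
   7  $ e x b U' e x    x e b x e $        match x
   8  $ e x b U' e      e b x e $          match e
   9  $ e x b U'        b x e $            expand U' → epsilon
  10  $ e x b           b x e $            match b
  11  $ e x             x e $              match x
  12  $ e               e $                match e
Accept reached after 12 steps.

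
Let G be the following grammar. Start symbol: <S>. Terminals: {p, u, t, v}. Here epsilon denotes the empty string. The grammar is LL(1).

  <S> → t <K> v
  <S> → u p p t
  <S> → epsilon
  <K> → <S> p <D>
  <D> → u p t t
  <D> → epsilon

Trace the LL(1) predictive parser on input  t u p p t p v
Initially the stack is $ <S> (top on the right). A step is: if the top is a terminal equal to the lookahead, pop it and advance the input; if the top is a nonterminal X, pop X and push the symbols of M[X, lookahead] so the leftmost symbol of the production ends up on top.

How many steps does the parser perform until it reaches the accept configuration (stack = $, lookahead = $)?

11

      Stack              Input            Action
   1  $ <S>              t u p p t p v $  expand <S> → t <K> v
   2  $ v <K> t          t u p p t p v $  match t
   3  $ v <K>            u p p t p v $    expand <K> → <S> p <D>
   4  $ v <D> p <S>      u p p t p v $    expand <S> → u p p t
   5  $ v <D> p t p p u  u p p t p v $    match u
   6  $ v <D> p t p p    p p t p v $      match p
   7  $ v <D> p t p      p t p v $        match p
   8  $ v <D> p t        t p v $          match t
   9  $ v <D> p          p v $            match p
  10  $ v <D>            v $              expand <D> → epsilon
  11  $ v                v $              match v
Accept reached after 11 steps.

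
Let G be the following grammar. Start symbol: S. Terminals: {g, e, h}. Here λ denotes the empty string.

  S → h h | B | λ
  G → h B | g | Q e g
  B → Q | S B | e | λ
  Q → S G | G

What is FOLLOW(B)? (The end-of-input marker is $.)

FIRST(S) = {λ, e, g, h}  (via B)
FIRST(G) = {e, g, h}  (via Q e g)
FIRST(Q) = {e, g, h}  (via S G, G)
FIRST(B) = {λ, e, g, h}  (via Q, S B)
FOLLOW(S) includes $ since S is the start symbol.
FOLLOW(S): in B→S B, S is followed by B with FIRST {λ, e, g, h}; in B→S B, the suffix after S is nullable, so FOLLOW(S) ⊇ FOLLOW(B) = {$, e, g, h}; in Q→S G, S is followed by G with FIRST {e, g, h}. Thus FOLLOW(S) = {$, e, g, h}.
FOLLOW(G): in Q→S G, the suffix after G is empty, so FOLLOW(G) ⊇ FOLLOW(Q) = {$, e, g, h}; in Q→G, the suffix after G is empty, so FOLLOW(G) ⊇ FOLLOW(Q) = {$, e, g, h}. Thus FOLLOW(G) = {$, e, g, h}.
FOLLOW(B): in S→B, the suffix after B is empty, so FOLLOW(B) ⊇ FOLLOW(S) = {$, e, g, h}; in G→h B, the suffix after B is empty, so FOLLOW(B) ⊇ FOLLOW(G) = {$, e, g, h}; in B→S B, the suffix after B is empty (adds nothing new). Thus FOLLOW(B) = {$, e, g, h}.
FOLLOW(Q): in G→Q e g, Q is followed by e g with FIRST {e}; in B→Q, the suffix after Q is empty, so FOLLOW(Q) ⊇ FOLLOW(B) = {$, e, g, h}. Thus FOLLOW(Q) = {$, e, g, h}.

{$, e, g, h}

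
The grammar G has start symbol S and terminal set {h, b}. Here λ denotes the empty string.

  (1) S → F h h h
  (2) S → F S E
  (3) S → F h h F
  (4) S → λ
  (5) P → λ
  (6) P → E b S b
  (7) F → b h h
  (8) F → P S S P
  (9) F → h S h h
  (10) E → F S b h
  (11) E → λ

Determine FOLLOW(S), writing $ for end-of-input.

{$, b, h}

FIRST(S) = {λ, b, h}  (via F h h h, F S E, F h h F)
FIRST(P) = {λ, b, h}  (via E b S b)
FIRST(F) = {λ, b, h}  (via P S S P)
FIRST(E) = {λ, b, h}  (via F S b h)
FOLLOW(S) includes $ since S is the start symbol.
FOLLOW(S): in S→F S E, S is followed by E with FIRST {λ, b, h}; in S→F S E, the suffix after S is nullable (adds nothing new); in P→E b S b, S is followed by b with FIRST {b}; in F→P S S P (occurrence 1), S is followed by S P with FIRST {λ, b, h}; in F→P S S P (occurrence 1), the suffix after S is nullable, so FOLLOW(S) ⊇ FOLLOW(F) = {$, b, h}; in F→P S S P (occurrence 2), S is followed by P with FIRST {λ, b, h}; in F→P S S P (occurrence 2), the suffix after S is nullable, so FOLLOW(S) ⊇ FOLLOW(F) = {$, b, h}; in F→h S h h, S is followed by h h with FIRST {h}; in E→F S b h, S is followed by b h with FIRST {b}. Thus FOLLOW(S) = {$, b, h}.
FOLLOW(F): in S→F h h h, F is followed by h h h with FIRST {h}; in S→F S E, F is followed by S E with FIRST {λ, b, h}; in S→F S E, the suffix after F is nullable, so FOLLOW(F) ⊇ FOLLOW(S) = {$, b, h}; in S→F h h F (occurrence 1), F is followed by h h F with FIRST {h}; in S→F h h F (occurrence 2), the suffix after F is empty, so FOLLOW(F) ⊇ FOLLOW(S) = {$, b, h}; in E→F S b h, F is followed by S b h with FIRST {b, h}. Thus FOLLOW(F) = {$, b, h}.
FOLLOW(P): in F→P S S P (occurrence 1), P is followed by S S P with FIRST {λ, b, h}; in F→P S S P (occurrence 1), the suffix after P is nullable, so FOLLOW(P) ⊇ FOLLOW(F) = {$, b, h}; in F→P S S P (occurrence 2), the suffix after P is empty, so FOLLOW(P) ⊇ FOLLOW(F) = {$, b, h}. Thus FOLLOW(P) = {$, b, h}.
FOLLOW(E): in S→F S E, the suffix after E is empty, so FOLLOW(E) ⊇ FOLLOW(S) = {$, b, h}; in P→E b S b, E is followed by b S b with FIRST {b}. Thus FOLLOW(E) = {$, b, h}.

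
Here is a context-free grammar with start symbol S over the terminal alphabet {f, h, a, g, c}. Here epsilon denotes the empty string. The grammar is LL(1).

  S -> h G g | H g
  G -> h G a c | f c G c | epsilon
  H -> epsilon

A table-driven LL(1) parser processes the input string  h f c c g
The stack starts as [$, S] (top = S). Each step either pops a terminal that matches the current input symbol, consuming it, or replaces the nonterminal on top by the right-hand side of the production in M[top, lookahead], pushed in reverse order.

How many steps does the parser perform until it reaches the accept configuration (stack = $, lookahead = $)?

8

     Stack        Input        Action
  1  $ S          h f c c g $  expand S -> h G g
  2  $ g G h      h f c c g $  match h
  3  $ g G        f c c g $    expand G -> f c G c
  4  $ g c G c f  f c c g $    match f
  5  $ g c G c    c c g $      match c
  6  $ g c G      c g $        expand G -> epsilon
  7  $ g c        c g $        match c
  8  $ g          g $          match g
Accept reached after 8 steps.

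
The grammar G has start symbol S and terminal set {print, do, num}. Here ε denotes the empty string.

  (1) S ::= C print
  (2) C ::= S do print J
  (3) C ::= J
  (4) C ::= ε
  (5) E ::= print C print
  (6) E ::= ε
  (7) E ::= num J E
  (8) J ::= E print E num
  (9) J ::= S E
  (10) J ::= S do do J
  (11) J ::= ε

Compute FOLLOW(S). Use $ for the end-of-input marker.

FIRST(E) = {ε, num, print}
FIRST(S) = {num, print}  (via C print)
FIRST(J) = {ε, num, print}  (via E print E num, S E, S do do J)
FIRST(C) = {ε, num, print}  (via S do print J, J)
FOLLOW(S) includes $ since S is the start symbol.
FOLLOW(C): in S::=C print, C is followed by print with FIRST {print}; in E::=print C print, C is followed by print with FIRST {print}. Thus FOLLOW(C) = {print}.
FOLLOW(S): in C::=S do print J, S is followed by do print J with FIRST {do}; in J::=S E, S is followed by E with FIRST {ε, num, print}; in J::=S E, the suffix after S is nullable, so FOLLOW(S) ⊇ FOLLOW(J) = {num, print}; in J::=S do do J, S is followed by do do J with FIRST {do}. Thus FOLLOW(S) = {$, do, num, print}.
FOLLOW(E): in E::=num J E, the suffix after E is empty (adds nothing new); in J::=E print E num (occurrence 1), E is followed by print E num with FIRST {print}; in J::=E print E num (occurrence 2), E is followed by num with FIRST {num}; in J::=S E, the suffix after E is empty, so FOLLOW(E) ⊇ FOLLOW(J) = {num, print}. Thus FOLLOW(E) = {num, print}.
FOLLOW(J): in C::=S do print J, the suffix after J is empty, so FOLLOW(J) ⊇ FOLLOW(C) = {print}; in C::=J, the suffix after J is empty, so FOLLOW(J) ⊇ FOLLOW(C) = {print}; in E::=num J E, J is followed by E with FIRST {ε, num, print}; in E::=num J E, the suffix after J is nullable, so FOLLOW(J) ⊇ FOLLOW(E) = {num, print}; in J::=S do do J, the suffix after J is empty (adds nothing new). Thus FOLLOW(J) = {num, print}.

{$, do, num, print}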